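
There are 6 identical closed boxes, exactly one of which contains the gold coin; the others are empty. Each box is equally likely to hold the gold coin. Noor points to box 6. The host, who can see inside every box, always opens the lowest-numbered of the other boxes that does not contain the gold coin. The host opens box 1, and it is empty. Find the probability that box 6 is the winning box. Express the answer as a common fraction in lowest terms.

Consider each possible location of the gold coin in turn.
If it is in box 1 (prior 1/6): the host opened box 1, so this case is ruled out; weight (1/6)·0 = 0.
If it is in any of boxes 2, 3, 4, 5, and 6 (prior 1/6 each): box 1 is the lowest-numbered option available, probability 1; weight (1/6)·1 = 1/6 each.
The weights sum to 5/6.
So P(the gold coin in box 6 | the host opened box 1) = (1/6) / (5/6) = 1/5.

1/5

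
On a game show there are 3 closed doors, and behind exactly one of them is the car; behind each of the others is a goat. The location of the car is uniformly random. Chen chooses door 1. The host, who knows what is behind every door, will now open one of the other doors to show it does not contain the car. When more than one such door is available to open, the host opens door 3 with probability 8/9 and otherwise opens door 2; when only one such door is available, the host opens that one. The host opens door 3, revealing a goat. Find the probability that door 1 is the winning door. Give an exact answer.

8/17

Apply Bayes' rule, conditioning on where the car actually is.
If it is behind door 1 (prior 1/3): door 3 is available, opened with probability 8/9; weight (1/3)·(8/9) = 8/27.
If it is behind door 2 (prior 1/3): only door 3 is available, probability 1; weight (1/3)·1 = 1/3.
If it is behind door 3 (prior 1/3): the host opened door 3, so this case is ruled out; weight (1/3)·0 = 0.
The weights sum to 17/27.
So P(the car behind door 1 | the host opened door 3) = (8/27) / (17/27) = 8/17.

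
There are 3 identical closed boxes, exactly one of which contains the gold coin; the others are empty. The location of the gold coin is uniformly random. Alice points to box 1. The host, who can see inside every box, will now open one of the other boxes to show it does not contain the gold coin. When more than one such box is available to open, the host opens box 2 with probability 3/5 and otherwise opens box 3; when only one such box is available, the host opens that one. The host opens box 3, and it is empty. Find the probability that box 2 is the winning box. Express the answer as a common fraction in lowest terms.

5/7

Consider each possible location of the gold coin in turn.
If it is in box 1 (prior 1/3): box 2 is available but not opened, probability 2/5; weight (1/3)·(2/5) = 2/15.
If it is in box 2 (prior 1/3): only box 3 is available, probability 1; weight (1/3)·1 = 1/3.
If it is in box 3 (prior 1/3): the host opened box 3, so this case is ruled out; weight (1/3)·0 = 0.
The weights sum to 7/15.
So P(the gold coin in box 2 | the host opened box 3) = (1/3) / (7/15) = 5/7.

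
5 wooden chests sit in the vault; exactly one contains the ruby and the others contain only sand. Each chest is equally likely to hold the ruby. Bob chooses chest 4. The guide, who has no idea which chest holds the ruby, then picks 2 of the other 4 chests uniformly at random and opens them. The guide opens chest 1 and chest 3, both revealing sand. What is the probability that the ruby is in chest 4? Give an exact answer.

1/3

Apply Bayes' rule, conditioning on where the ruby actually is.
If it is in either of chests 1 and 3 (prior 1/5 each): that chest was opened and seen not to hold the prize — ruled out; weight (1/5)·0 = 0 each.
If it is in any of chests 2, 4, and 5 (prior 1/5 each): the guide picks exactly this set with probability 1/6 regardless, and none is the prize; weight (1/5)·(1/6) = 1/30 each.
The weights sum to 1/10.
So P(the ruby in chest 4 | the guide opened chest 1 and chest 3) = (1/30) / (1/10) = 1/3.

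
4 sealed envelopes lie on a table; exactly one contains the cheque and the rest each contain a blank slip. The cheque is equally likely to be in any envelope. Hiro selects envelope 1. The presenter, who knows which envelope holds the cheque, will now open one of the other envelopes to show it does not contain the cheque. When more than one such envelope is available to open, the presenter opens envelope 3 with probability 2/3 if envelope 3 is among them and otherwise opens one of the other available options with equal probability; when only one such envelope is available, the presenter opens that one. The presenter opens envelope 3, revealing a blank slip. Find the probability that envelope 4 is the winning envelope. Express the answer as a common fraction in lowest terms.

1/3

Condition on the true location of the cheque.
If it is in any of envelopes 1, 2, and 4 (prior 1/4 each): envelope 3 is available, opened with probability 2/3; weight (1/4)·(2/3) = 1/6 each.
If it is in envelope 3 (prior 1/4): the presenter opened envelope 3, so this case is ruled out; weight (1/4)·0 = 0.
The weights sum to 1/2.
So P(the cheque in envelope 4 | the presenter opened envelope 3) = (1/6) / (1/2) = 1/3.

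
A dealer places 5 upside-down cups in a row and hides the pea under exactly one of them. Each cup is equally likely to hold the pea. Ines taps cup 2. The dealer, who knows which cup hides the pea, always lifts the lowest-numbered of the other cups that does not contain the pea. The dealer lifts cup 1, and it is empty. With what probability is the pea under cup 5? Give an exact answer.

Consider each possible location of the pea in turn.
If it is under cup 1 (prior 1/5): the dealer opened cup 1, so this case is ruled out; weight (1/5)·0 = 0.
If it is under any of cups 2, 3, 4, and 5 (prior 1/5 each): cup 1 is the lowest-numbered option available, probability 1; weight (1/5)·1 = 1/5 each.
The weights sum to 4/5.
So P(the pea under cup 5 | the dealer opened cup 1) = (1/5) / (4/5) = 1/4.

1/4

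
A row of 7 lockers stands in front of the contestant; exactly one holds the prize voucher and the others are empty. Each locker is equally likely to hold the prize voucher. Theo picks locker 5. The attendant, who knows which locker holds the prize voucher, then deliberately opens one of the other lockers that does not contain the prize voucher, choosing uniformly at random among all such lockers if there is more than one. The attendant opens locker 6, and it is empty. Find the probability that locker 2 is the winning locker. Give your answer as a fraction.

Apply Bayes' rule, conditioning on where the prize voucher actually is.
If it is in any of lockers 1, 2, 3, 4, and 7 (prior 1/7 each): the attendant has 5 equally likely choices, so probability 1/5; weight (1/7)·(1/5) = 1/35 each.
If it is in locker 5 (prior 1/7): the attendant has 6 equally likely choices, so probability 1/6; weight (1/7)·(1/6) = 1/42.
If it is in locker 6 (prior 1/7): the attendant opened locker 6, so this case is ruled out; weight (1/7)·0 = 0.
The weights sum to 1/6.
So P(the prize voucher in locker 2 | the attendant opened locker 6) = (1/35) / (1/6) = 6/35.

6/35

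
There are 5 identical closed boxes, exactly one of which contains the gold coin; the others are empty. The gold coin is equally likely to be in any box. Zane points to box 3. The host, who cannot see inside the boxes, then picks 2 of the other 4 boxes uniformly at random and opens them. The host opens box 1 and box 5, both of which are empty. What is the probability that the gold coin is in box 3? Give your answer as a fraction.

Because the host chose which boxes to open without knowing where the gold coin is, the choice is independent of the prize location. Learning that none of the 2 opened boxes holds the gold coin simply rules out those 2 locations and leaves the remaining 3 boxes still equally likely by symmetry.
So P(the gold coin in box 3) = 1/3.

1/3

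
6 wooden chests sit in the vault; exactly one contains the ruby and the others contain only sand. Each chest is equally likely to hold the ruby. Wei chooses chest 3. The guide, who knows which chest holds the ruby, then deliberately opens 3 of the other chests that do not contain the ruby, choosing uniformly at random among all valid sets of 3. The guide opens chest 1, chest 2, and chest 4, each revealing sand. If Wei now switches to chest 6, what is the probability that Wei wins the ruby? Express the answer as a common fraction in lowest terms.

Apply Bayes' rule, conditioning on where the ruby actually is.
If it is in any of chests 1, 2, and 4 (prior 1/6 each): that chest was opened and seen not to hold the prize — ruled out; weight (1/6)·0 = 0 each.
If it is in chest 3 (prior 1/6): the guide has 10 equally likely choices, so probability 1/10; weight (1/6)·(1/10) = 1/60.
If it is in either of chests 5 and 6 (prior 1/6 each): the guide has 4 equally likely choices, so probability 1/4; weight (1/6)·(1/4) = 1/24 each.
The weights sum to 1/10.
So P(the ruby in chest 6 | the guide opened chest 1, chest 2, and chest 4) = (1/24) / (1/10) = 5/12.

5/12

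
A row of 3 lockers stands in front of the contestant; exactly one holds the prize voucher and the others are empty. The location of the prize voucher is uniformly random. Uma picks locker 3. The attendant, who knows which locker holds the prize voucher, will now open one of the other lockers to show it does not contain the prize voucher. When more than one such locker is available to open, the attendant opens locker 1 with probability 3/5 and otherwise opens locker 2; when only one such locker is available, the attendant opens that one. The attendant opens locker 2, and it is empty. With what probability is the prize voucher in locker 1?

Consider each possible location of the prize voucher in turn.
If it is in locker 1 (prior 1/3): only locker 2 is available, probability 1; weight (1/3)·1 = 1/3.
If it is in locker 2 (prior 1/3): the attendant opened locker 2, so this case is ruled out; weight (1/3)·0 = 0.
If it is in locker 3 (prior 1/3): locker 1 is available but not opened, probability 2/5; weight (1/3)·(2/5) = 2/15.
The weights sum to 7/15.
So P(the prize voucher in locker 1 | the attendant opened locker 2) = (1/3) / (7/15) = 5/7.

5/7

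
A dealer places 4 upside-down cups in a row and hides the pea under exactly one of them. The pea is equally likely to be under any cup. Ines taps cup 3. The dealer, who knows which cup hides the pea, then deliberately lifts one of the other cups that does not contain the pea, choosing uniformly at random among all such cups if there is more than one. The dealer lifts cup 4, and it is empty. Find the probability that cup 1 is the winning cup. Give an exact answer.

3/8

Apply Bayes' rule, conditioning on where the pea actually is.
If it is under either of cups 1 and 2 (prior 1/4 each): the dealer has 2 equally likely choices, so probability 1/2; weight (1/4)·(1/2) = 1/8 each.
If it is under cup 3 (prior 1/4): the dealer has 3 equally likely choices, so probability 1/3; weight (1/4)·(1/3) = 1/12.
If it is under cup 4 (prior 1/4): the dealer opened cup 4, so this case is ruled out; weight (1/4)·0 = 0.
The weights sum to 1/3.
So P(the pea under cup 1 | the dealer opened cup 4) = (1/8) / (1/3) = 3/8.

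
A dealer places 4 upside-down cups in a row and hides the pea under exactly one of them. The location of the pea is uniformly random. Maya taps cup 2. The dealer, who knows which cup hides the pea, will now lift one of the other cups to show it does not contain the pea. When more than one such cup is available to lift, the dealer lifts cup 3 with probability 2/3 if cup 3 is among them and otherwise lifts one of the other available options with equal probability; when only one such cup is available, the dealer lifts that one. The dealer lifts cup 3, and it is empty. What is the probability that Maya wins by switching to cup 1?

1/3

Apply Bayes' rule, conditioning on where the pea actually is.
If it is under any of cups 1, 2, and 4 (prior 1/4 each): cup 3 is available, opened with probability 2/3; weight (1/4)·(2/3) = 1/6 each.
If it is under cup 3 (prior 1/4): the dealer opened cup 3, so this case is ruled out; weight (1/4)·0 = 0.
The weights sum to 1/2.
So P(the pea under cup 1 | the dealer opened cup 3) = (1/6) / (1/2) = 1/3.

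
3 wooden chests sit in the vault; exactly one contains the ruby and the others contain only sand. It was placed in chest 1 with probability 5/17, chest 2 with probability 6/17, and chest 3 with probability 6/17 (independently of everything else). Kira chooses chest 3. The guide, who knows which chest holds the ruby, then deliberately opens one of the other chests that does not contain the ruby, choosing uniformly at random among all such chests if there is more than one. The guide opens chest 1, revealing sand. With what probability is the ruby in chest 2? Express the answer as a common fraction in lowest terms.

2/3

Condition on the true location of the ruby.
If it is in chest 1 (prior 5/17): the guide opened chest 1, so this case is ruled out; weight (5/17)·0 = 0.
If it is in chest 2 (prior 6/17): the guide has no choice, probability 1; weight (6/17)·1 = 6/17.
If it is in chest 3 (prior 6/17): the guide has 2 equally likely choices, so probability 1/2; weight (6/17)·(1/2) = 3/17.
The weights sum to 9/17.
So P(the ruby in chest 2 | the guide opened chest 1) = (6/17) / (9/17) = 2/3.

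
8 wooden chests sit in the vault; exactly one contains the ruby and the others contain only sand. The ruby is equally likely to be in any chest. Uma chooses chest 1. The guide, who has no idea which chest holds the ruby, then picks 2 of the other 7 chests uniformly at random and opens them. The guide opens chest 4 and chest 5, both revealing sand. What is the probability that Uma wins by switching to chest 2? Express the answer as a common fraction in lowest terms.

Condition on the true location of the ruby.
If it is in any of chests 1, 2, 3, 6, 7, and 8 (prior 1/8 each): the guide picks exactly this set with probability 1/21 regardless, and none is the prize; weight (1/8)·(1/21) = 1/168 each.
If it is in either of chests 4 and 5 (prior 1/8 each): that chest was opened and seen not to hold the prize — ruled out; weight (1/8)·0 = 0 each.
The weights sum to 1/28.
So P(the ruby in chest 2 | the guide opened chest 4 and chest 5) = (1/168) / (1/28) = 1/6.

1/6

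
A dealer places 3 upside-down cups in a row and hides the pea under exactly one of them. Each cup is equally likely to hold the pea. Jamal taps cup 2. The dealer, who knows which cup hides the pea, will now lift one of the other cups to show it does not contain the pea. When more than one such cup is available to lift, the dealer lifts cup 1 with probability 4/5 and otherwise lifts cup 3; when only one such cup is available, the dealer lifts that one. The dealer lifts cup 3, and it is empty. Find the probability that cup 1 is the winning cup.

Apply Bayes' rule, conditioning on where the pea actually is.
If it is under cup 1 (prior 1/3): only cup 3 is available, probability 1; weight (1/3)·1 = 1/3.
If it is under cup 2 (prior 1/3): cup 1 is available but not opened, probability 1/5; weight (1/3)·(1/5) = 1/15.
If it is under cup 3 (prior 1/3): the dealer opened cup 3, so this case is ruled out; weight (1/3)·0 = 0.
The weights sum to 2/5.
So P(the pea under cup 1 | the dealer opened cup 3) = (1/3) / (2/5) = 5/6.

5/6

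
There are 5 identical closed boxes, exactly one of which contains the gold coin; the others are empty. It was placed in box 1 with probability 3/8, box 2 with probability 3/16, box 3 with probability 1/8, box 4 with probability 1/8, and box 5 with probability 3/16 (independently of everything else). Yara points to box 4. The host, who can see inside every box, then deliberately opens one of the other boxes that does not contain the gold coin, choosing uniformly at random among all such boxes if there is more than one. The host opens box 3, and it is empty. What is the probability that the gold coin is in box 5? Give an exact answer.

2/9

Consider each possible location of the gold coin in turn.
If it is in box 1 (prior 3/8): the host has 3 equally likely choices, so probability 1/3; weight (3/8)·(1/3) = 1/8.
If it is in either of boxes 2 and 5 (prior 3/16 each): the host has 3 equally likely choices, so probability 1/3; weight (3/16)·(1/3) = 1/16 each.
If it is in box 3 (prior 1/8): the host opened box 3, so this case is ruled out; weight (1/8)·0 = 0.
If it is in box 4 (prior 1/8): the host has 4 equally likely choices, so probability 1/4; weight (1/8)·(1/4) = 1/32.
The weights sum to 9/32.
So P(the gold coin in box 5 | the host opened box 3) = (1/16) / (9/32) = 2/9.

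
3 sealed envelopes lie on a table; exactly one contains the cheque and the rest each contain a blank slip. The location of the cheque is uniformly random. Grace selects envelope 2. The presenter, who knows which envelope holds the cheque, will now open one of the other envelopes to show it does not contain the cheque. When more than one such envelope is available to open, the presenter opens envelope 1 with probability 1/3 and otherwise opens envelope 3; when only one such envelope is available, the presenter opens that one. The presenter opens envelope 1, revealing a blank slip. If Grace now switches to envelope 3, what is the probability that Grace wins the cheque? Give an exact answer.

Consider each possible location of the cheque in turn.
If it is in envelope 1 (prior 1/3): the presenter opened envelope 1, so this case is ruled out; weight (1/3)·0 = 0.
If it is in envelope 2 (prior 1/3): envelope 1 is available, opened with probability 1/3; weight (1/3)·(1/3) = 1/9.
If it is in envelope 3 (prior 1/3): only envelope 1 is available, probability 1; weight (1/3)·1 = 1/3.
The weights sum to 4/9.
So P(the cheque in envelope 3 | the presenter opened envelope 1) = (1/3) / (4/9) = 3/4.

3/4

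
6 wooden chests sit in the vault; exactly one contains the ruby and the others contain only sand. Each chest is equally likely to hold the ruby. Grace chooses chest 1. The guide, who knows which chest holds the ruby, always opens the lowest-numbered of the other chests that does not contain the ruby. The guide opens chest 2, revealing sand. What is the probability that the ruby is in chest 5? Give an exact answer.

Consider each possible location of the ruby in turn.
If it is in any of chests 1, 3, 4, 5, and 6 (prior 1/6 each): chest 2 is the lowest-numbered option available, probability 1; weight (1/6)·1 = 1/6 each.
If it is in chest 2 (prior 1/6): the guide opened chest 2, so this case is ruled out; weight (1/6)·0 = 0.
The weights sum to 5/6.
So P(the ruby in chest 5 | the guide opened chest 2) = (1/6) / (5/6) = 1/5.

1/5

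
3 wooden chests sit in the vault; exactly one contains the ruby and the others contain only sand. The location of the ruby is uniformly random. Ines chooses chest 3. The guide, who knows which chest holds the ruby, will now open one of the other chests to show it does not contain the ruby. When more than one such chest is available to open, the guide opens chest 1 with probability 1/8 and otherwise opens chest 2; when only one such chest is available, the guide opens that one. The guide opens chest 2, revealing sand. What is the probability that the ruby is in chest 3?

7/15

Consider each possible location of the ruby in turn.
If it is in chest 1 (prior 1/3): only chest 2 is available, probability 1; weight (1/3)·1 = 1/3.
If it is in chest 2 (prior 1/3): the guide opened chest 2, so this case is ruled out; weight (1/3)·0 = 0.
If it is in chest 3 (prior 1/3): chest 1 is available but not opened, probability 7/8; weight (1/3)·(7/8) = 7/24.
The weights sum to 5/8.
So P(the ruby in chest 3 | the guide opened chest 2) = (7/24) / (5/8) = 7/15.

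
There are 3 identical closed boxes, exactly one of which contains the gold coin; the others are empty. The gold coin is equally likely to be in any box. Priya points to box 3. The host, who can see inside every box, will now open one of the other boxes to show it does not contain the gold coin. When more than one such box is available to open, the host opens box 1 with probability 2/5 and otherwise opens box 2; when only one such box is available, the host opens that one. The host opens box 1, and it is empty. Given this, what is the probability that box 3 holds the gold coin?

Consider each possible location of the gold coin in turn.
If it is in box 1 (prior 1/3): the host opened box 1, so this case is ruled out; weight (1/3)·0 = 0.
If it is in box 2 (prior 1/3): only box 1 is available, probability 1; weight (1/3)·1 = 1/3.
If it is in box 3 (prior 1/3): box 1 is available, opened with probability 2/5; weight (1/3)·(2/5) = 2/15.
The weights sum to 7/15.
So P(the gold coin in box 3 | the host opened box 1) = (2/15) / (7/15) = 2/7.

2/7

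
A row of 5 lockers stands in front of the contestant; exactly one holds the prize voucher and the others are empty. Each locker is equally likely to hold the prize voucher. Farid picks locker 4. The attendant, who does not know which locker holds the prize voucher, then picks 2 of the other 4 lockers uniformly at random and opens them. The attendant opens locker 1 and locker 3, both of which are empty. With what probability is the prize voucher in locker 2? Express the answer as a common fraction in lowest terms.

1/3

Apply Bayes' rule, conditioning on where the prize voucher actually is.
If it is in either of lockers 1 and 3 (prior 1/5 each): that locker was opened and seen not to hold the prize — ruled out; weight (1/5)·0 = 0 each.
If it is in any of lockers 2, 4, and 5 (prior 1/5 each): the attendant picks exactly this set with probability 1/6 regardless, and none is the prize; weight (1/5)·(1/6) = 1/30 each.
The weights sum to 1/10.
So P(the prize voucher in locker 2 | the attendant opened locker 1 and locker 3) = (1/30) / (1/10) = 1/3.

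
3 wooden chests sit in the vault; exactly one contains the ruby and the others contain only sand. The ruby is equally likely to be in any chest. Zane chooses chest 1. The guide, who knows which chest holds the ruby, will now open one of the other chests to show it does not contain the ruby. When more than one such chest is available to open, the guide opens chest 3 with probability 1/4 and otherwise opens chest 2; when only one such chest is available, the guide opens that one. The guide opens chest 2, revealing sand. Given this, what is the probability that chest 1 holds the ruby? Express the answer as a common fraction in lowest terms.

Condition on the true location of the ruby.
If it is in chest 1 (prior 1/3): chest 3 is available but not opened, probability 3/4; weight (1/3)·(3/4) = 1/4.
If it is in chest 2 (prior 1/3): the guide opened chest 2, so this case is ruled out; weight (1/3)·0 = 0.
If it is in chest 3 (prior 1/3): only chest 2 is available, probability 1; weight (1/3)·1 = 1/3.
The weights sum to 7/12.
So P(the ruby in chest 1 | the guide opened chest 2) = (1/4) / (7/12) = 3/7.

3/7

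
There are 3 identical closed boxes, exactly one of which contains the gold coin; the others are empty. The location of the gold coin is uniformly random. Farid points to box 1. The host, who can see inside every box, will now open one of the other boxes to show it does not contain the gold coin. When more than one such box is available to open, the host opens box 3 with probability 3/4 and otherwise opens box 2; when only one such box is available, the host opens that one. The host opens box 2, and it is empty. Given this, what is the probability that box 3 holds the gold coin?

Consider each possible location of the gold coin in turn.
If it is in box 1 (prior 1/3): box 3 is available but not opened, probability 1/4; weight (1/3)·(1/4) = 1/12.
If it is in box 2 (prior 1/3): the host opened box 2, so this case is ruled out; weight (1/3)·0 = 0.
If it is in box 3 (prior 1/3): only box 2 is available, probability 1; weight (1/3)·1 = 1/3.
The weights sum to 5/12.
So P(the gold coin in box 3 | the host opened box 2) = (1/3) / (5/12) = 4/5.

4/5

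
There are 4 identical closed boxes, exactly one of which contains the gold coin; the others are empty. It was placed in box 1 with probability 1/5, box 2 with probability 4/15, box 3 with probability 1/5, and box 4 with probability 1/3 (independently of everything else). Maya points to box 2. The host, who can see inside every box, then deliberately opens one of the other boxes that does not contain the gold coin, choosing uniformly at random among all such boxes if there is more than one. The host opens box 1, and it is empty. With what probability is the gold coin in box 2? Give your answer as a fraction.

1/4

Consider each possible location of the gold coin in turn.
If it is in box 1 (prior 1/5): the host opened box 1, so this case is ruled out; weight (1/5)·0 = 0.
If it is in box 2 (prior 4/15): the host has 3 equally likely choices, so probability 1/3; weight (4/15)·(1/3) = 4/45.
If it is in box 3 (prior 1/5): the host has 2 equally likely choices, so probability 1/2; weight (1/5)·(1/2) = 1/10.
If it is in box 4 (prior 1/3): the host has 2 equally likely choices, so probability 1/2; weight (1/3)·(1/2) = 1/6.
The weights sum to 16/45.
So P(the gold coin in box 2 | the host opened box 1) = (4/45) / (16/45) = 1/4.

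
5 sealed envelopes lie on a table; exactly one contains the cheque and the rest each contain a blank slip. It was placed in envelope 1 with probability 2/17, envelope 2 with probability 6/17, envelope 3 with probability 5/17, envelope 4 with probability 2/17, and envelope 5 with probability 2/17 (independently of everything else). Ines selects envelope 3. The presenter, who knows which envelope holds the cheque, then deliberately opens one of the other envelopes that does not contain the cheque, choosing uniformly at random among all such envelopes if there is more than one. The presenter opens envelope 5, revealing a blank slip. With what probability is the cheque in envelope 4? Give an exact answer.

8/55

Consider each possible location of the cheque in turn.
If it is in either of envelopes 1 and 4 (prior 2/17 each): the presenter has 3 equally likely choices, so probability 1/3; weight (2/17)·(1/3) = 2/51 each.
If it is in envelope 2 (prior 6/17): the presenter has 3 equally likely choices, so probability 1/3; weight (6/17)·(1/3) = 2/17.
If it is in envelope 3 (prior 5/17): the presenter has 4 equally likely choices, so probability 1/4; weight (5/17)·(1/4) = 5/68.
If it is in envelope 5 (prior 2/17): the presenter opened envelope 5, so this case is ruled out; weight (2/17)·0 = 0.
The weights sum to 55/204.
So P(the cheque in envelope 4 | the presenter opened envelope 5) = (2/51) / (55/204) = 8/55.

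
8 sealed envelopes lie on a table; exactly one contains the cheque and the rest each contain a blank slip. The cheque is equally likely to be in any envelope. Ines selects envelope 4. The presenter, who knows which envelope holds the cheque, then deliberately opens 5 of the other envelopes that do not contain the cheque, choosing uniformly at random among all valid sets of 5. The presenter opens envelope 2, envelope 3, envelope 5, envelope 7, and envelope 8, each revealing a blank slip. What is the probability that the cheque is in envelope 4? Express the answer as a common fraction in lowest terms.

1/8

Consider each possible location of the cheque in turn.
If it is in either of envelopes 1 and 6 (prior 1/8 each): the presenter has 6 equally likely choices, so probability 1/6; weight (1/8)·(1/6) = 1/48 each.
If it is in any of envelopes 2, 3, 5, 7, and 8 (prior 1/8 each): that envelope was opened and seen not to hold the prize — ruled out; weight (1/8)·0 = 0 each.
If it is in envelope 4 (prior 1/8): the presenter has 21 equally likely choices, so probability 1/21; weight (1/8)·(1/21) = 1/168.
The weights sum to 1/21.
So P(the cheque in envelope 4 | the presenter opened envelope 2, envelope 3, envelope 5, envelope 7, and envelope 8) = (1/168) / (1/21) = 1/8.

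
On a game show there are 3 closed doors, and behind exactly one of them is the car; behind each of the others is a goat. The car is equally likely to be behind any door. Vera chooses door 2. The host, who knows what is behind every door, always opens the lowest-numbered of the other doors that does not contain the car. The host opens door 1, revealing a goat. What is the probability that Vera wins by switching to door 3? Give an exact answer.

1/2

Consider each possible location of the car in turn.
If it is behind door 1 (prior 1/3): the host opened door 1, so this case is ruled out; weight (1/3)·0 = 0.
If it is behind either of doors 2 and 3 (prior 1/3 each): door 1 is the lowest-numbered option available, probability 1; weight (1/3)·1 = 1/3 each.
The weights sum to 2/3.
So P(the car behind door 3 | the host opened door 1) = (1/3) / (2/3) = 1/2.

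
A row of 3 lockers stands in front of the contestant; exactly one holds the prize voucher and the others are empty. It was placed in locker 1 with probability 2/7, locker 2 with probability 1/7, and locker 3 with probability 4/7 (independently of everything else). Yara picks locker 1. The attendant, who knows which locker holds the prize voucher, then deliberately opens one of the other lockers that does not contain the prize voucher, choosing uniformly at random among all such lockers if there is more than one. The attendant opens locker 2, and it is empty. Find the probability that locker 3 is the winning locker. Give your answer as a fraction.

Consider each possible location of the prize voucher in turn.
If it is in locker 1 (prior 2/7): the attendant has 2 equally likely choices, so probability 1/2; weight (2/7)·(1/2) = 1/7.
If it is in locker 2 (prior 1/7): the attendant opened locker 2, so this case is ruled out; weight (1/7)·0 = 0.
If it is in locker 3 (prior 4/7): the attendant has no choice, probability 1; weight (4/7)·1 = 4/7.
The weights sum to 5/7.
So P(the prize voucher in locker 3 | the attendant opened locker 2) = (4/7) / (5/7) = 4/5.

4/5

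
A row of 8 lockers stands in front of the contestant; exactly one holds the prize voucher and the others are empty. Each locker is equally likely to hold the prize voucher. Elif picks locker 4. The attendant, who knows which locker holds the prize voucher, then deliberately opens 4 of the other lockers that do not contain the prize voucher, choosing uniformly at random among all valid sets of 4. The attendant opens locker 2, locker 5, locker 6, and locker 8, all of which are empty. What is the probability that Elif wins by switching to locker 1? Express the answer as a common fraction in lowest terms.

7/24

Apply Bayes' rule, conditioning on where the prize voucher actually is.
If it is in any of lockers 1, 3, and 7 (prior 1/8 each): the attendant has 15 equally likely choices, so probability 1/15; weight (1/8)·(1/15) = 1/120 each.
If it is in any of lockers 2, 5, 6, and 8 (prior 1/8 each): that locker was opened and seen not to hold the prize — ruled out; weight (1/8)·0 = 0 each.
If it is in locker 4 (prior 1/8): the attendant has 35 equally likely choices, so probability 1/35; weight (1/8)·(1/35) = 1/280.
The weights sum to 1/35.
So P(the prize voucher in locker 1 | the attendant opened locker 2, locker 5, locker 6, and locker 8) = (1/120) / (1/35) = 7/24.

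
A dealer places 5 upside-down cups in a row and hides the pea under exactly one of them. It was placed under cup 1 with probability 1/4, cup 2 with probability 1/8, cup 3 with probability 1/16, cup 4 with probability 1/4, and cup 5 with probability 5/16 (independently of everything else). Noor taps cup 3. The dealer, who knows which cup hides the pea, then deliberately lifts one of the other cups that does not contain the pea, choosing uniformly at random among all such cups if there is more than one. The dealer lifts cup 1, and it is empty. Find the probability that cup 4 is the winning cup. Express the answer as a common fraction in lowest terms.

16/47

Consider each possible location of the pea in turn.
If it is under cup 1 (prior 1/4): the dealer opened cup 1, so this case is ruled out; weight (1/4)·0 = 0.
If it is under cup 2 (prior 1/8): the dealer has 3 equally likely choices, so probability 1/3; weight (1/8)·(1/3) = 1/24.
If it is under cup 3 (prior 1/16): the dealer has 4 equally likely choices, so probability 1/4; weight (1/16)·(1/4) = 1/64.
If it is under cup 4 (prior 1/4): the dealer has 3 equally likely choices, so probability 1/3; weight (1/4)·(1/3) = 1/12.
If it is under cup 5 (prior 5/16): the dealer has 3 equally likely choices, so probability 1/3; weight (5/16)·(1/3) = 5/48.
The weights sum to 47/192.
So P(the pea under cup 4 | the dealer opened cup 1) = (1/12) / (47/192) = 16/47.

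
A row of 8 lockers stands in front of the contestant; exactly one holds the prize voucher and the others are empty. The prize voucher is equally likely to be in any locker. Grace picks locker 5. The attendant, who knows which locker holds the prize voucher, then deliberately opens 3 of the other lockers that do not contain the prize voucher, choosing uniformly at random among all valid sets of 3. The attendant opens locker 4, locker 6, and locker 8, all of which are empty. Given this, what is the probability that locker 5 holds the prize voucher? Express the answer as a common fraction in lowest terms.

1/8

Condition on the true location of the prize voucher.
If it is in any of lockers 1, 2, 3, and 7 (prior 1/8 each): the attendant has 20 equally likely choices, so probability 1/20; weight (1/8)·(1/20) = 1/160 each.
If it is in any of lockers 4, 6, and 8 (prior 1/8 each): that locker was opened and seen not to hold the prize — ruled out; weight (1/8)·0 = 0 each.
If it is in locker 5 (prior 1/8): the attendant has 35 equally likely choices, so probability 1/35; weight (1/8)·(1/35) = 1/280.
The weights sum to 1/35.
So P(the prize voucher in locker 5 | the attendant opened locker 4, locker 6, and locker 8) = (1/280) / (1/35) = 1/8.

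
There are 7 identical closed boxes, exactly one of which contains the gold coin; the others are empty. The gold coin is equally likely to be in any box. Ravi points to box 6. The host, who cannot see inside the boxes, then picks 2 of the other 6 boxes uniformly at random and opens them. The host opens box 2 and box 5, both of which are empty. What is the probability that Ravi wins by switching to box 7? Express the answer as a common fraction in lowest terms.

Apply Bayes' rule, conditioning on where the gold coin actually is.
If it is in any of boxes 1, 3, 4, 6, and 7 (prior 1/7 each): the host picks exactly this set with probability 1/15 regardless, and none is the prize; weight (1/7)·(1/15) = 1/105 each.
If it is in either of boxes 2 and 5 (prior 1/7 each): that box was opened and seen not to hold the prize — ruled out; weight (1/7)·0 = 0 each.
The weights sum to 1/21.
So P(the gold coin in box 7 | the host opened box 2 and box 5) = (1/105) / (1/21) = 1/5.

1/5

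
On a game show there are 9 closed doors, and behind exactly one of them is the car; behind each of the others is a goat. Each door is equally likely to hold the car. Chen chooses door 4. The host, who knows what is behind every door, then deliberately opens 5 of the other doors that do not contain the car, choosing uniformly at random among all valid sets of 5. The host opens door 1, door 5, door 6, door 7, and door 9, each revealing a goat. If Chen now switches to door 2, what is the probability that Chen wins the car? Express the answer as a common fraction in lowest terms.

8/27

Condition on the true location of the car.
If it is behind any of doors 1, 5, 6, 7, and 9 (prior 1/9 each): that door was opened and seen not to hold the prize — ruled out; weight (1/9)·0 = 0 each.
If it is behind any of doors 2, 3, and 8 (prior 1/9 each): the host has 21 equally likely choices, so probability 1/21; weight (1/9)·(1/21) = 1/189 each.
If it is behind door 4 (prior 1/9): the host has 56 equally likely choices, so probability 1/56; weight (1/9)·(1/56) = 1/504.
The weights sum to 1/56.
So P(the car behind door 2 | the host opened door 1, door 5, door 6, door 7, and door 9) = (1/189) / (1/56) = 8/27.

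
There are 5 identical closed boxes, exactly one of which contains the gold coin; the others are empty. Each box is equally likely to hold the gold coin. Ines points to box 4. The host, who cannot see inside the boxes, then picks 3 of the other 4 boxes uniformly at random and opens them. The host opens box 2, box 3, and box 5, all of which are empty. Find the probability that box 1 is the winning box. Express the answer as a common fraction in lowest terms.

Because the host chose which boxes to open without knowing where the gold coin is, the choice is independent of the prize location. Learning that none of the 3 opened boxes holds the gold coin simply rules out those 3 locations and leaves the remaining 2 boxes still equally likely by symmetry.
So P(the gold coin in box 1) = 1/2.

1/2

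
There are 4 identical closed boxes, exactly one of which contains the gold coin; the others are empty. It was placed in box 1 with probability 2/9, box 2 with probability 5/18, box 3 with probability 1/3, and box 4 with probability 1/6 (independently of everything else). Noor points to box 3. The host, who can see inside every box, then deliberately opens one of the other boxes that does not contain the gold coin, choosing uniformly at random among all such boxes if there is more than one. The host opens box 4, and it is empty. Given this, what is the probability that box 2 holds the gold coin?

Apply Bayes' rule, conditioning on where the gold coin actually is.
If it is in box 1 (prior 2/9): the host has 2 equally likely choices, so probability 1/2; weight (2/9)·(1/2) = 1/9.
If it is in box 2 (prior 5/18): the host has 2 equally likely choices, so probability 1/2; weight (5/18)·(1/2) = 5/36.
If it is in box 3 (prior 1/3): the host has 3 equally likely choices, so probability 1/3; weight (1/3)·(1/3) = 1/9.
If it is in box 4 (prior 1/6): the host opened box 4, so this case is ruled out; weight (1/6)·0 = 0.
The weights sum to 13/36.
So P(the gold coin in box 2 | the host opened box 4) = (5/36) / (13/36) = 5/13.

5/13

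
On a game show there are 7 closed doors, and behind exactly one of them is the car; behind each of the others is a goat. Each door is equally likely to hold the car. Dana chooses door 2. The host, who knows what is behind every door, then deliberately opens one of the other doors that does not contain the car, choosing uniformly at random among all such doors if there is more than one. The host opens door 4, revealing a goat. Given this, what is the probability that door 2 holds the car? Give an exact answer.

1/7

Consider each possible location of the car in turn.
If it is behind any of doors 1, 3, 5, 6, and 7 (prior 1/7 each): the host has 5 equally likely choices, so probability 1/5; weight (1/7)·(1/5) = 1/35 each.
If it is behind door 2 (prior 1/7): the host has 6 equally likely choices, so probability 1/6; weight (1/7)·(1/6) = 1/42.
If it is behind door 4 (prior 1/7): the host opened door 4, so this case is ruled out; weight (1/7)·0 = 0.
The weights sum to 1/6.
So P(the car behind door 2 | the host opened door 4) = (1/42) / (1/6) = 1/7.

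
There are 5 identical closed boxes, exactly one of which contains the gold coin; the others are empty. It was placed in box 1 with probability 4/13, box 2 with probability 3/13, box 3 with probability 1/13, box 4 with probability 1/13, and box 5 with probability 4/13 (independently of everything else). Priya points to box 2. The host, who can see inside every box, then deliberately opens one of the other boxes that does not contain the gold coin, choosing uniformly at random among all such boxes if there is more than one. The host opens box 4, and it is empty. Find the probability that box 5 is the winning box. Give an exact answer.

16/45

Apply Bayes' rule, conditioning on where the gold coin actually is.
If it is in either of boxes 1 and 5 (prior 4/13 each): the host has 3 equally likely choices, so probability 1/3; weight (4/13)·(1/3) = 4/39 each.
If it is in box 2 (prior 3/13): the host has 4 equally likely choices, so probability 1/4; weight (3/13)·(1/4) = 3/52.
If it is in box 3 (prior 1/13): the host has 3 equally likely choices, so probability 1/3; weight (1/13)·(1/3) = 1/39.
If it is in box 4 (prior 1/13): the host opened box 4, so this case is ruled out; weight (1/13)·0 = 0.
The weights sum to 15/52.
So P(the gold coin in box 5 | the host opened box 4) = (4/39) / (15/52) = 16/45.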